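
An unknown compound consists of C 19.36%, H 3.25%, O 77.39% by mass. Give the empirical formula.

CH2O3

Assume 100 g: 19.36 g C, 3.25 g H, 77.39 g O.
C: 19.36 g ÷ 12.01 g/mol = 1.612 mol
H: 3.25 g ÷ 1.008 g/mol = 3.224 mol
O: 77.39 g ÷ 16.00 g/mol = 4.837 mol
Ratios (÷ 1.612): C 1.000, H 2.000, O 3.001
≈ 1:2:3 → CH2O3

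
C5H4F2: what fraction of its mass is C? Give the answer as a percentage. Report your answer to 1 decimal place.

58.8%

Molar mass = 5(12.01) + 4(1.008) + 2(19.00) = 102.082 g/mol
Mass of C per mole = 5 × 12.01 = 60.050 g
% C = 60.050 / 102.082 × 100 = 58.8%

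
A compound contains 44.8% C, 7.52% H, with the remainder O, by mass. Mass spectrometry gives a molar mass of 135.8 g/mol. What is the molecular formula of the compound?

C5H10O4

Assume 100 g: 44.8 g C, 7.52 g H, 47.68 g O.
Moles — C: 44.8 / 12.01 = 3.73 mol; H: 7.52 / 1.008 = 7.46 mol; O: 47.68 / 16.00 = 2.98 mol
Divide by the smallest (2.98 mol O): C 1.252, H 2.503, O 1.000
Multiply by 4: C 5.01, H 10.01, O 4.00 → C5H10O4
Empirical-formula mass = 134.13 g/mol
n = 135.8 / 134.13 = 1.01 ≈ 1
Molecular formula = empirical formula = C5H10O4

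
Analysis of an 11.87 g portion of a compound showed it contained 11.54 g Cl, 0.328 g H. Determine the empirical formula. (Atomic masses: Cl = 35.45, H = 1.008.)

ClH

Moles — Cl: 11.54 / 35.45 = 0.3255 mol; H: 0.328 / 1.008 = 0.3254 mol
Divide by the smallest (0.3254 mol H): Cl 1.000, H 1.000
≈ 1:1 → ClH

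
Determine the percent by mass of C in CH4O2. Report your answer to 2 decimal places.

25.00%

Molar mass = 1(12.01) + 4(1.008) + 2(16.00) = 48.042 g/mol
Mass of C per mole = 1 × 12.01 = 12.010 g
% C = 12.010 / 48.042 × 100 = 25.00%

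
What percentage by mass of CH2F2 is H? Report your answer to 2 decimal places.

Molar mass = 1(12.01) + 2(1.008) + 2(19.00) = 52.026 g/mol
Mass of H per mole = 2 × 1.008 = 2.016 g
% H = 2.016 / 52.026 × 100 = 3.87%

3.87%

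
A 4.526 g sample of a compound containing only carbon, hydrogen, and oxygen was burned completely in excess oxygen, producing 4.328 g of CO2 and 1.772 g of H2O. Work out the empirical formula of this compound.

CH2O2

mol C = 4.328 / 44.01 = 0.09834; mass C = 0.09834 × 12.01 = 1.181 g
mol H = 2 × (1.772 / 18.02) = 0.1967; mass H = 0.1967 × 1.008 = 0.1982 g
mass O = 4.526 − (1.379) = 3.147 g → mol O = 0.1967
Smallest is C at 0.09834 mol; normalising gives C 1.000, H 2.000, O 2.000
→ CH2O2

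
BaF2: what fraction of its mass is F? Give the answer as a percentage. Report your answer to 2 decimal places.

21.67%

Molar mass = 1(137.33) + 2(19.00) = 175.330 g/mol
Mass of F per mole = 2 × 19.00 = 38.000 g
% F = 38.000 / 175.330 × 100 = 21.67%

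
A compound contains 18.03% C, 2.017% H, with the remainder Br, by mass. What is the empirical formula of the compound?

C3H4Br2

Assume 100 g: 18.03 g C, 2.017 g H, 79.953 g Br.
Moles — C: 18.03 / 12.01 = 1.501 mol; H: 2.017 / 1.008 = 2.001 mol; Br: 79.953 / 79.90 = 1.001 mol
Divide by the smallest (1.001 mol Br): C 1.500, H 2.000, Br 1.000
Multiply by 2: C 3.00, H 4.00, Br 2.00 → C3H4Br2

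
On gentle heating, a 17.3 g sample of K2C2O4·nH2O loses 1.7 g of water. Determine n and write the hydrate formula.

Mass of anhydrous K2C2O4 = 17.3 − 1.7 = 15.6 g
mol H2O = 1.7 / 18.02 = 0.09434
Molar mass of K2C2O4 = 166.22 g/mol → mol K2C2O4 = 15.6 / 166.22 = 0.09385
n = 0.09434 / 0.09385 = 1.01 ≈ 1 → K2C2O4·H2O

K2C2O4·H2O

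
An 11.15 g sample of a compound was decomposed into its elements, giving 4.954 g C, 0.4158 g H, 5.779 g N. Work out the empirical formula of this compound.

n(C) = 4.954/12.01 = 0.4125, n(H) = 0.4158/1.008 = 0.4125, n(N) = 5.779/14.01 = 0.4125
Smallest is C at 0.4125 mol; normalising gives C 1.000, H 1.000, N 1.000
≈ 1:1:1 → CHN

CHN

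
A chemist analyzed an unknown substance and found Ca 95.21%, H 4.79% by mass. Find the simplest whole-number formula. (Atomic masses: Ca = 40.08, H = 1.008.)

CaH2

Assume 100 g: 95.21 g Ca, 4.79 g H.
Ca: 95.21 g ÷ 40.08 g/mol = 2.375 mol
H: 4.79 g ÷ 1.008 g/mol = 4.752 mol
Divide by the smallest (2.375 mol Ca): Ca 1.000, H 2.000
Ratio ≈ 1:2, so the empirical formula is CaH2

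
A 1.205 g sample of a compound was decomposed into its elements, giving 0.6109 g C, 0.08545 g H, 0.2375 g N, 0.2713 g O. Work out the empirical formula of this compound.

C: 0.6109 g ÷ 12.01 g/mol = 0.05087 mol
H: 0.08545 g ÷ 1.008 g/mol = 0.08477 mol
N: 0.2375 g ÷ 14.01 g/mol = 0.01695 mol
O: 0.2713 g ÷ 16.00 g/mol = 0.01696 mol
Divide by the smallest (0.01695 mol N): C 3.001, H 5.001, N 1.000, O 1.000
→ C3H5NO

C3H5NO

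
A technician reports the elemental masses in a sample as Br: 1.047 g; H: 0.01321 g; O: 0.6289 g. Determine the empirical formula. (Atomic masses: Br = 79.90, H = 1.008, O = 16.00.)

n(Br) = 1.047/79.90 = 0.0131, n(H) = 0.01321/1.008 = 0.01311, n(O) = 0.6289/16.00 = 0.03931
Smallest is Br at 0.0131 mol; normalising gives Br 1.000, H 1.000, O 3.000
Ratio ≈ 1:1:3, so the empirical formula is BrHO3

BrHO3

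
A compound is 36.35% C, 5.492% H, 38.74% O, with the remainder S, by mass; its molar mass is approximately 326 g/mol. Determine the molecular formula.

C10H18O8S2

Assume 100 g: 36.35 g C, 5.492 g H, 38.74 g O, 19.418 g S.
n(C) = 36.35/12.01 = 3.027, n(H) = 5.492/1.008 = 5.448, n(O) = 38.74/16.00 = 2.421, n(S) = 19.418/32.07 = 0.6055
Divide by the smallest (0.6055 mol S): C 4.999, H 8.998, O 3.999, S 1.000
≈ 5:9:4:1 → C5H9O4S
Empirical-formula mass = 165.19 g/mol
n = 326 / 165.19 = 1.97 ≈ 2
Molecular formula = (C5H9O4S)×2 = C10H18O8S2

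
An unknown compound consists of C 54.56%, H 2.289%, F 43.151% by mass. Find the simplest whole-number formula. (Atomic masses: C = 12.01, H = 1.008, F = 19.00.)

C2HF

Assume 100 g: 54.56 g C, 2.289 g H, 43.151 g F.
C: 54.56 g ÷ 12.01 g/mol = 4.543 mol
H: 2.289 g ÷ 1.008 g/mol = 2.271 mol
F: 43.151 g ÷ 19.00 g/mol = 2.271 mol
Smallest is H at 2.271 mol; normalising gives C 2.001, H 1.000, F 1.000
≈ 2:1:1 → C2HF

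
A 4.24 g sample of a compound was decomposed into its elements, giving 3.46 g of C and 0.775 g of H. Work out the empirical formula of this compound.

C3H8

C: 3.46 g ÷ 12.01 g/mol = 0.2881 mol
H: 0.775 g ÷ 1.008 g/mol = 0.7688 mol
Divide by the smallest (0.2881 mol C): C 1.000, H 2.669
Scaling by 3: C 3.00, H 8.01 → C3H8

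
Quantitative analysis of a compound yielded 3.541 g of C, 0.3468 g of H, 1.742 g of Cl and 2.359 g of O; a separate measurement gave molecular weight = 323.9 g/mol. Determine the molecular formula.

C: 3.541 g ÷ 12.01 g/mol = 0.2948 mol
H: 0.3468 g ÷ 1.008 g/mol = 0.344 mol
Cl: 1.742 g ÷ 35.45 g/mol = 0.04914 mol
O: 2.359 g ÷ 16.00 g/mol = 0.1474 mol
Divide by the smallest (0.04914 mol Cl): C 6.000, H 7.001, Cl 1.000, O 3.000
≈ 6:7:1:3 → C6H7ClO3
Empirical-formula mass = 162.57 g/mol
n = 323.9 / 162.57 = 1.99 ≈ 2
Molecular formula = (C6H7ClO3)×2 = C12H14Cl2O6

C12H14Cl2O6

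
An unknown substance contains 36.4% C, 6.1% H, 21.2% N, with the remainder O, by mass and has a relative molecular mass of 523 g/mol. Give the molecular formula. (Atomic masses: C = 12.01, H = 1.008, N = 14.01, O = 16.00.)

Assume 100 g: 36.4 g C, 6.1 g H, 21.2 g N, 36.3 g O.
C: 36.4 g ÷ 12.01 g/mol = 3.031 mol
H: 6.1 g ÷ 1.008 g/mol = 6.052 mol
N: 21.2 g ÷ 14.01 g/mol = 1.513 mol
O: 36.3 g ÷ 16.00 g/mol = 2.269 mol
Divide by the smallest (1.513 mol N): C 2.003, H 3.999, N 1.000, O 1.499
Scaling by 2: C 4.01, H 8.00, N 2.00, O 3.00 → C4H8N2O3
Empirical-formula mass = 132.12 g/mol
n = 523 / 132.12 = 3.96 ≈ 4
Molecular formula = (C4H8N2O3)×4 = C16H32N8O12

C16H32N8O12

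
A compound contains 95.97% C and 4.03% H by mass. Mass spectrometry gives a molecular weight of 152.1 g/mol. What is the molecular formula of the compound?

Assume 100 g: 95.97 g C, 4.03 g H.
C: 95.97 g ÷ 12.01 g/mol = 7.991 mol
H: 4.03 g ÷ 1.008 g/mol = 3.998 mol
Smallest is H at 3.998 mol; normalising gives C 1.999, H 1.000
≈ 2:1 → C2H
Empirical-formula mass = 25.03 g/mol
n = 152.1 / 25.03 = 6.08 ≈ 6
Molecular formula = (C2H)×6 = C12H6

C12H6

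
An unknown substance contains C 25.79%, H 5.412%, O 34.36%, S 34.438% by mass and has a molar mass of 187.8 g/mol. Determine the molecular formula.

C4H10O4S2

Assume 100 g: 25.79 g C, 5.412 g H, 34.36 g O, 34.438 g S.
n(C) = 25.79/12.01 = 2.147, n(H) = 5.412/1.008 = 5.369, n(O) = 34.36/16.00 = 2.147, n(S) = 34.438/32.07 = 1.074
Divide by the smallest (1.074 mol S): C 2.000, H 5.000, O 2.000, S 1.000
Ratio ≈ 2:5:2:1, so the empirical formula is C2H5O2S
Empirical-formula mass = 93.13 g/mol
n = 187.8 / 93.13 = 2.02 ≈ 2
Molecular formula = (C2H5O2S)×2 = C4H10O4S2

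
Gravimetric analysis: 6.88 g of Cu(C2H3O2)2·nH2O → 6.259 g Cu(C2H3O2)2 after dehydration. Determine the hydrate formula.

Cu(C2H3O2)2·H2O

Mass of water lost = 6.88 − 6.259 = 0.621 g → 0.621 / 18.02 = 0.03446 mol H2O
Molar mass of Cu(C2H3O2)2 = 181.64 g/mol → mol Cu(C2H3O2)2 = 6.259 / 181.64 = 0.03446
n = 0.03446 / 0.03446 = 1.00 ≈ 1 → Cu(C2H3O2)2·H2O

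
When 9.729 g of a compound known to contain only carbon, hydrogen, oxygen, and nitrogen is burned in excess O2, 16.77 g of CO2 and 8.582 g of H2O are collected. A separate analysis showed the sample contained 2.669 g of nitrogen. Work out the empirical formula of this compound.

C4H10N2O

mol C = 16.77 / 44.01 = 0.3810; mass C = 0.3810 × 12.01 = 4.576 g
mol H = 2 × (8.582 / 18.02) = 0.9525; mass H = 0.9525 × 1.008 = 0.9601 g
mol N = 2.669 / 14.01 = 0.1905
mass O = 9.729 − (8.206) = 1.523 g → mol O = 0.09522
Divide by the smallest (0.09522 mol O): C 4.002, H 10.003, N 2.001, O 1.000
→ C4H10N2O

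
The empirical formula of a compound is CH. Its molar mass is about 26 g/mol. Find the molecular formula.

C2H2

Empirical-formula mass = 13.02 g/mol
n = 26 / 13.02 = 2.00 ≈ 2
Molecular formula = (CH)2 = C2H2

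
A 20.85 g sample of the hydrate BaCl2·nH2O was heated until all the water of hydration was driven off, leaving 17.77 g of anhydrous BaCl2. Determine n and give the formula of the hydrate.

Mass of water lost = 20.85 − 17.77 = 3.08 g → 3.08 / 18.02 = 0.1709 mol H2O
Molar mass of BaCl2 = 208.23 g/mol → mol BaCl2 = 17.77 / 208.23 = 0.08534
n = 0.1709 / 0.08534 = 2.00 ≈ 2 → BaCl2·2H2O

BaCl2·2H2O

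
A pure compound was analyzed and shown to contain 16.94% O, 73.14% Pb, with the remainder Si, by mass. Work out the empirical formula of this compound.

O3PbSi

Assume 100 g: 16.94 g O, 73.14 g Pb, 9.92 g Si.
n(O) = 16.94/16.00 = 1.059, n(Pb) = 73.14/207.2 = 0.353, n(Si) = 9.92/28.09 = 0.3532
Divide by the smallest (0.353 mol Pb): O 2.999, Pb 1.000, Si 1.000
→ O3PbSi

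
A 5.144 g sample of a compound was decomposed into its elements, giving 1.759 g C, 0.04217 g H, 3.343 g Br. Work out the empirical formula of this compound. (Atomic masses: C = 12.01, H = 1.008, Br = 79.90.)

C: 1.759 g ÷ 12.01 g/mol = 0.1465 mol
H: 0.04217 g ÷ 1.008 g/mol = 0.04184 mol
Br: 3.343 g ÷ 79.90 g/mol = 0.04184 mol
Ratios (÷ 0.04184): C 3.501, H 1.000, Br 1.000
Multiply by 2: C 7.00, H 2.00, Br 2.00 → C7H2Br2

C7H2Br2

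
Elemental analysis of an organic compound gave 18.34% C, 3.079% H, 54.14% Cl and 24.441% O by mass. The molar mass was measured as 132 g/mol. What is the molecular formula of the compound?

C2H4Cl2O2

Assume 100 g: 18.34 g C, 3.079 g H, 54.14 g Cl, 24.441 g O.
n(C) = 18.34/12.01 = 1.527, n(H) = 3.079/1.008 = 3.055, n(Cl) = 54.14/35.45 = 1.527, n(O) = 24.441/16.00 = 1.528
Divide by the smallest (1.527 mol C): C 1.000, H 2.000, Cl 1.000, O 1.000
≈ 1:2:1:1 → CH2ClO
Empirical-formula mass = 65.48 g/mol
n = 132 / 65.48 = 2.02 ≈ 2
Molecular formula = (CH2ClO)×2 = C2H4Cl2O2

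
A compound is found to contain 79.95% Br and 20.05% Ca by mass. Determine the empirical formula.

Br2Ca

Assume 100 g: 79.95 g Br, 20.05 g Ca.
n(Br) = 79.95/79.90 = 1.001, n(Ca) = 20.05/40.08 = 0.5002
Ratios (÷ 0.5002): Br 2.000, Ca 1.000
≈ 2:1 → Br2Ca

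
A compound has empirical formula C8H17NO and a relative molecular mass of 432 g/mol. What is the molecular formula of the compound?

C24H51N3O3

Empirical-formula mass = 143.23 g/mol
n = 432 / 143.23 = 3.02 ≈ 3
Molecular formula = (C8H17NO)3 = C24H51N3O3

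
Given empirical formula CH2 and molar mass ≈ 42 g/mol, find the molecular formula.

C3H6

Empirical-formula mass = 14.03 g/mol
n = 42 / 14.03 = 2.99 ≈ 3
Molecular formula = (CH2)3 = C3H6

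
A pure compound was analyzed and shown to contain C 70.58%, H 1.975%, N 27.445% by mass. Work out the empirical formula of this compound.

C3HN

Assume 100 g: 70.58 g C, 1.975 g H, 27.445 g N.
C: 70.58 g ÷ 12.01 g/mol = 5.877 mol
H: 1.975 g ÷ 1.008 g/mol = 1.959 mol
N: 27.445 g ÷ 14.01 g/mol = 1.959 mol
Ratios (÷ 1.959): C 3.000, H 1.000, N 1.000
→ C3HN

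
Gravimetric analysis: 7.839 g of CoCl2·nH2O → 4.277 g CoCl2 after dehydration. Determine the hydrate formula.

CoCl2·6H2O

Mass of water lost = 7.839 − 4.277 = 3.562 g → 3.562 / 18.02 = 0.1977 mol H2O
Molar mass of CoCl2 = 129.83 g/mol → mol CoCl2 = 4.277 / 129.83 = 0.03294
n = 0.1977 / 0.03294 = 6.00 ≈ 6 → CoCl2·6H2O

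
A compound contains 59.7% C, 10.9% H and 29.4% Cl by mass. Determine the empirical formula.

Assume 100 g: 59.7 g C, 10.9 g H, 29.4 g Cl.
Moles — C: 59.7 / 12.01 = 4.971 mol; H: 10.9 / 1.008 = 10.81 mol; Cl: 29.4 / 35.45 = 0.8293 mol
Smallest is Cl at 0.8293 mol; normalising gives C 5.994, H 13.039, Cl 1.000
Ratio ≈ 6:13:1, so the empirical formula is C6H13Cl

C6H13Cl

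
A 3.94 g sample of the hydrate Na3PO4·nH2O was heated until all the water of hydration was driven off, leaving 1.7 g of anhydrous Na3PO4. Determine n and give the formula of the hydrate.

Mass of water lost = 3.94 − 1.7 = 2.24 g → 2.24 / 18.02 = 0.1243 mol H2O
Molar mass of Na3PO4 = 163.94 g/mol → mol Na3PO4 = 1.7 / 163.94 = 0.01037
n = 0.1243 / 0.01037 = 11.99 ≈ 12 → Na3PO4·12H2O

Na3PO4·12H2O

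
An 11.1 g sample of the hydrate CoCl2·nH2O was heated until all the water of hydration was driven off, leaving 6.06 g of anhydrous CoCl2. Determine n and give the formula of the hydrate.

CoCl2·6H2O

Mass of water lost = 11.1 − 6.06 = 5.04 g → 5.04 / 18.02 = 0.2797 mol H2O
Molar mass of CoCl2 = 129.83 g/mol → mol CoCl2 = 6.06 / 129.83 = 0.04668
n = 0.2797 / 0.04668 = 5.99 ≈ 6 → CoCl2·6H2O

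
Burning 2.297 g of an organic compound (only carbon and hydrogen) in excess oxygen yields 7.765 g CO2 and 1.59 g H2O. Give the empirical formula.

CH

mol C = 7.765 / 44.01 = 0.1764; mass C = 0.1764 × 12.01 = 2.119 g
mol H = 2 × (1.59 / 18.02) = 0.1765; mass H = 0.1765 × 1.008 = 0.1779 g
Smallest is C at 0.1764 mol; normalising gives C 1.000, H 1.000
→ CH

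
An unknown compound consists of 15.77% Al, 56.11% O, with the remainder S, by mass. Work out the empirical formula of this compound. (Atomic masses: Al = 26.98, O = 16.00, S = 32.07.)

Al2O12S3

Assume 100 g: 15.77 g Al, 56.11 g O, 28.12 g S.
n(Al) = 15.77/26.98 = 0.5845, n(O) = 56.11/16.00 = 3.507, n(S) = 28.12/32.07 = 0.8768
Divide by the smallest (0.5845 mol Al): Al 1.000, O 6.000, S 1.500
Scaling by 2: Al 2.00, O 12.00, S 3.00 → Al2O12S3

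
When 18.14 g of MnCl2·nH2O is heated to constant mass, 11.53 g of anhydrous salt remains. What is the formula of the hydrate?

Mass of water lost = 18.14 − 11.53 = 6.61 g → 6.61 / 18.02 = 0.3668 mol H2O
Molar mass of MnCl2 = 125.84 g/mol → mol MnCl2 = 11.53 / 125.84 = 0.09162
n = 0.3668 / 0.09162 = 4.00 ≈ 4 → MnCl2·4H2O

MnCl2·4H2O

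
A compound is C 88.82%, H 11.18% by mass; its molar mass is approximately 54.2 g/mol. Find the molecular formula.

C4H6

Assume 100 g: 88.82 g C, 11.18 g H.
C: 88.82 g ÷ 12.01 g/mol = 7.396 mol
H: 11.18 g ÷ 1.008 g/mol = 11.09 mol
Ratios (÷ 7.396): C 1.000, H 1.500
Multiply by 2: C 2.00, H 3.00 → C2H3
Empirical-formula mass = 27.04 g/mol
n = 54.2 / 27.04 = 2.00 ≈ 2
Molecular formula = (C2H3)×2 = C4H6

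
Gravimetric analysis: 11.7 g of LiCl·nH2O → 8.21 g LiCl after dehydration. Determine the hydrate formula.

LiCl·H2O

Mass of water lost = 11.7 − 8.21 = 3.49 g → 3.49 / 18.02 = 0.1937 mol H2O
Molar mass of LiCl = 42.39 g/mol → mol LiCl = 8.21 / 42.39 = 0.1937
n = 0.1937 / 0.1937 = 1.00 ≈ 1 → LiCl·H2O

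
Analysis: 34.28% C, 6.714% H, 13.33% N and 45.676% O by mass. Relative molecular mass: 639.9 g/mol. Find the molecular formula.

C18H42N6O18

Assume 100 g: 34.28 g C, 6.714 g H, 13.33 g N, 45.676 g O.
C: 34.28 g ÷ 12.01 g/mol = 2.854 mol
H: 6.714 g ÷ 1.008 g/mol = 6.661 mol
N: 13.33 g ÷ 14.01 g/mol = 0.9515 mol
O: 45.676 g ÷ 16.00 g/mol = 2.855 mol
Ratios (÷ 0.9515): C 3.000, H 7.000, N 1.000, O 3.000
→ C3H7NO3
Empirical-formula mass = 105.10 g/mol
n = 639.9 / 105.10 = 6.09 ≈ 6
Molecular formula = (C3H7NO3)×6 = C18H42N6O18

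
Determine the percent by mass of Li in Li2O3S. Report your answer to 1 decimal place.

Molar mass = 2(6.94) + 3(16.00) + 1(32.07) = 93.950 g/mol
Mass of Li per mole = 2 × 6.94 = 13.880 g
% Li = 13.880 / 93.950 × 100 = 14.8%

14.8%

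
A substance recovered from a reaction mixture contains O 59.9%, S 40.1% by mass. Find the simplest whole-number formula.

O3S

Assume 100 g: 59.9 g O, 40.1 g S.
Moles — O: 59.9 / 16.00 = 3.744 mol; S: 40.1 / 32.07 = 1.25 mol
Divide by the smallest (1.25 mol S): O 2.994, S 1.000
→ O3S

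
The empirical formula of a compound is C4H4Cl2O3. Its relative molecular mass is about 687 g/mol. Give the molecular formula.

C16H16Cl8O12

Empirical-formula mass = 170.97 g/mol
n = 687 / 170.97 = 4.02 ≈ 4
Molecular formula = (C4H4Cl2O3)4 = C16H16Cl8O12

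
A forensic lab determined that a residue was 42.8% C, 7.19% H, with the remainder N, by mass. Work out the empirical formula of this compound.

CH2N

Assume 100 g: 42.8 g C, 7.19 g H, 50.01 g N.
C: 42.8 g ÷ 12.01 g/mol = 3.564 mol
H: 7.19 g ÷ 1.008 g/mol = 7.133 mol
N: 50.01 g ÷ 14.01 g/mol = 3.57 mol
Smallest is C at 3.564 mol; normalising gives C 1.000, H 2.002, N 1.002
Ratio ≈ 1:2:1, so the empirical formula is CH2N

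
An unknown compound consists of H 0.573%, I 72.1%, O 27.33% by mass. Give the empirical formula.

Assume 100 g: 0.573 g H, 72.1 g I, 27.33 g O.
H: 0.573 g ÷ 1.008 g/mol = 0.5685 mol
I: 72.1 g ÷ 126.90 g/mol = 0.5682 mol
O: 27.33 g ÷ 16.00 g/mol = 1.708 mol
Smallest is I at 0.5682 mol; normalising gives H 1.001, I 1.000, O 3.006
Ratio ≈ 1:1:3, so the empirical formula is HIO3

HIO3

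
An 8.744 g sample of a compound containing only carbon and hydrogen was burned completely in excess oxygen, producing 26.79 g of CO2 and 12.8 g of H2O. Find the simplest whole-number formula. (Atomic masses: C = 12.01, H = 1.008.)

mol C = 26.79 / 44.01 = 0.6087; mass C = 0.6087 × 12.01 = 7.311 g
mol H = 2 × (12.8 / 18.02) = 1.421; mass H = 1.421 × 1.008 = 1.432 g
Ratios (÷ 0.6087): C 1.000, H 2.334
Scaling by 3: C 3.00, H 7.00 → C3H7

C3H7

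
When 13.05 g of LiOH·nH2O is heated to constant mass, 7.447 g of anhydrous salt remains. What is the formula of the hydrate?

LiOH·H2O

Mass of water lost = 13.05 − 7.447 = 5.603 g → 5.603 / 18.02 = 0.3109 mol H2O
Molar mass of LiOH = 23.95 g/mol → mol LiOH = 7.447 / 23.95 = 0.311
n = 0.3109 / 0.311 = 1.00 ≈ 1 → LiOH·H2O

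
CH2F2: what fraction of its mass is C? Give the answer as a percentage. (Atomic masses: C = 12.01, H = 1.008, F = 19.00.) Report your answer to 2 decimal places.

23.08%

Molar mass = 1(12.01) + 2(1.008) + 2(19.00) = 52.026 g/mol
Mass of C per mole = 1 × 12.01 = 12.010 g
% C = 12.010 / 52.026 × 100 = 23.08%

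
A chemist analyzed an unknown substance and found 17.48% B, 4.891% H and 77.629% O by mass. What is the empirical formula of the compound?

BH3O3

Assume 100 g: 17.48 g B, 4.891 g H, 77.629 g O.
B: 17.48 g ÷ 10.81 g/mol = 1.617 mol
H: 4.891 g ÷ 1.008 g/mol = 4.852 mol
O: 77.629 g ÷ 16.00 g/mol = 4.852 mol
Divide by the smallest (1.617 mol B): B 1.000, H 3.001, O 3.000
→ BH3O3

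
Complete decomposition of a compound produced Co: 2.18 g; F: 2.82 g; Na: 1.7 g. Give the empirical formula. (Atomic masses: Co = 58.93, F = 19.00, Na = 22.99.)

CoF4Na2

n(Co) = 2.18/58.93 = 0.03699, n(F) = 2.82/19.00 = 0.1484, n(Na) = 1.7/22.99 = 0.07395
Smallest is Co at 0.03699 mol; normalising gives Co 1.000, F 4.012, Na 1.999
≈ 1:4:2 → CoF4Na2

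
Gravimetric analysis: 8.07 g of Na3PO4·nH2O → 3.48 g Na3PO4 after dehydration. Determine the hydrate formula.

Na3PO4·12H2O

Mass of water lost = 8.07 − 3.48 = 4.59 g → 4.59 / 18.02 = 0.2547 mol H2O
Molar mass of Na3PO4 = 163.94 g/mol → mol Na3PO4 = 3.48 / 163.94 = 0.02123
n = 0.2547 / 0.02123 = 12.00 ≈ 12 → Na3PO4·12H2O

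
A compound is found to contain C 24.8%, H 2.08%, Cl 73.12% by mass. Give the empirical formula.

Assume 100 g: 24.8 g C, 2.08 g H, 73.12 g Cl.
C: 24.8 g ÷ 12.01 g/mol = 2.065 mol
H: 2.08 g ÷ 1.008 g/mol = 2.063 mol
Cl: 73.12 g ÷ 35.45 g/mol = 2.063 mol
Ratios (÷ 2.063): C 1.001, H 1.000, Cl 1.000
→ CHCl

CHCl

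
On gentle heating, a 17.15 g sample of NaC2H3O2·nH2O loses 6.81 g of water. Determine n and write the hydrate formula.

Mass of anhydrous NaC2H3O2 = 17.15 − 6.81 = 10.34 g
mol H2O = 6.81 / 18.02 = 0.3779
Molar mass of NaC2H3O2 = 82.03 g/mol → mol NaC2H3O2 = 10.34 / 82.03 = 0.126
n = 0.3779 / 0.126 = 3.00 ≈ 3 → NaC2H3O2·3H2O

NaC2H3O2·3H2O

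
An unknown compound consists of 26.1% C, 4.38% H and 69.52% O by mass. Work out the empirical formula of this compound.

Assume 100 g: 26.1 g C, 4.38 g H, 69.52 g O.
C: 26.1 g ÷ 12.01 g/mol = 2.173 mol
H: 4.38 g ÷ 1.008 g/mol = 4.345 mol
O: 69.52 g ÷ 16.00 g/mol = 4.345 mol
Ratios (÷ 2.173): C 1.000, H 1.999, O 1.999
→ CH2O2

CH2O2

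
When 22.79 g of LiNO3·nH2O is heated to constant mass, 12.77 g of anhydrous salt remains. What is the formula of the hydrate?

Mass of water lost = 22.79 − 12.77 = 10.02 g → 10.02 / 18.02 = 0.556 mol H2O
Molar mass of LiNO3 = 68.95 g/mol → mol LiNO3 = 12.77 / 68.95 = 0.1852
n = 0.556 / 0.1852 = 3.00 ≈ 3 → LiNO3·3H2O

LiNO3·3H2O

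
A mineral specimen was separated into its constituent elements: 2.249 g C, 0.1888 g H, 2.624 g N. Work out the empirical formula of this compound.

Moles — C: 2.249 / 12.01 = 0.1873 mol; H: 0.1888 / 1.008 = 0.1873 mol; N: 2.624 / 14.01 = 0.1873 mol
Divide by the smallest (0.1873 mol C): C 1.000, H 1.000, N 1.000
→ CHN

CHN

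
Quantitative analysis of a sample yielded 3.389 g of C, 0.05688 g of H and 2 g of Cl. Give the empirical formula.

C5HCl

C: 3.389 g ÷ 12.01 g/mol = 0.2822 mol
H: 0.05688 g ÷ 1.008 g/mol = 0.05643 mol
Cl: 2 g ÷ 35.45 g/mol = 0.05642 mol
Smallest is Cl at 0.05642 mol; normalising gives C 5.002, H 1.000, Cl 1.000
→ C5HCl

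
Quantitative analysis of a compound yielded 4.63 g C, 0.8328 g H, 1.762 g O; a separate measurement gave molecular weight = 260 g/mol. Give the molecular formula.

C14H30O4

Moles — C: 4.63 / 12.01 = 0.3855 mol; H: 0.8328 / 1.008 = 0.8262 mol; O: 1.762 / 16.00 = 0.1101 mol
Divide by the smallest (0.1101 mol O): C 3.501, H 7.502, O 1.000
Multiply by 2: C 7.00, H 15.00, O 2.00 → C7H15O2
Empirical-formula mass = 131.19 g/mol
n = 260 / 131.19 = 1.98 ≈ 2
Molecular formula = (C7H15O2)×2 = C14H30O4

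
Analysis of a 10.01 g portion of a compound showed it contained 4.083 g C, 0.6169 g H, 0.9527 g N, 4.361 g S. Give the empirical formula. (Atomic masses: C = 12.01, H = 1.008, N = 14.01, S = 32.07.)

C5H9NS2

n(C) = 4.083/12.01 = 0.34, n(H) = 0.6169/1.008 = 0.612, n(N) = 0.9527/14.01 = 0.068, n(S) = 4.361/32.07 = 0.136
Divide by the smallest (0.068 mol N): C 4.999, H 9.000, N 1.000, S 2.000
≈ 5:9:1:2 → C5H9NS2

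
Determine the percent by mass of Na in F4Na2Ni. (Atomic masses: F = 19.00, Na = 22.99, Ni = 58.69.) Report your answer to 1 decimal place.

25.4%

Molar mass = 4(19.00) + 2(22.99) + 1(58.69) = 180.670 g/mol
Mass of Na per mole = 2 × 22.99 = 45.980 g
% Na = 45.980 / 180.670 × 100 = 25.4%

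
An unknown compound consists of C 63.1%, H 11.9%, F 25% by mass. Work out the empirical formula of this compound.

Assume 100 g: 63.1 g C, 11.9 g H, 25 g F.
Moles — C: 63.1 / 12.01 = 5.254 mol; H: 11.9 / 1.008 = 11.81 mol; F: 25 / 19.00 = 1.316 mol
Smallest is F at 1.316 mol; normalising gives C 3.993, H 8.972, F 1.000
→ C4H9F

C4H9F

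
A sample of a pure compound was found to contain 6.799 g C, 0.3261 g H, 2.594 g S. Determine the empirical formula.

Moles — C: 6.799 / 12.01 = 0.5661 mol; H: 0.3261 / 1.008 = 0.3235 mol; S: 2.594 / 32.07 = 0.08089 mol
Smallest is S at 0.08089 mol; normalising gives C 6.999, H 4.000, S 1.000
Ratio ≈ 7:4:1, so the empirical formula is C7H4S

C7H4S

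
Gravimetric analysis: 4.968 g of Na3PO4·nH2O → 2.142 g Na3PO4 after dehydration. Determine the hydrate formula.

Mass of water lost = 4.968 − 2.142 = 2.826 g → 2.826 / 18.02 = 0.1568 mol H2O
Molar mass of Na3PO4 = 163.94 g/mol → mol Na3PO4 = 2.142 / 163.94 = 0.01307
n = 0.1568 / 0.01307 = 12.00 ≈ 12 → Na3PO4·12H2O

Na3PO4·12H2O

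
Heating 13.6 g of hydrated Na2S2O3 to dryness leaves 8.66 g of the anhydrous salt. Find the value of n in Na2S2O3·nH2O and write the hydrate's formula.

Na2S2O3·5H2O

Mass of water lost = 13.6 − 8.66 = 4.94 g → 4.94 / 18.02 = 0.2741 mol H2O
Molar mass of Na2S2O3 = 158.12 g/mol → mol Na2S2O3 = 8.66 / 158.12 = 0.05477
n = 0.2741 / 0.05477 = 5.01 ≈ 5 → Na2S2O3·5H2O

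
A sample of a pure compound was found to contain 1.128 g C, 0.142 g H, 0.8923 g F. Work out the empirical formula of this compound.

C: 1.128 g ÷ 12.01 g/mol = 0.09392 mol
H: 0.142 g ÷ 1.008 g/mol = 0.1409 mol
F: 0.8923 g ÷ 19.00 g/mol = 0.04696 mol
Ratios (÷ 0.04696): C 2.000, H 3.000, F 1.000
≈ 2:3:1 → C2H3F

C2H3F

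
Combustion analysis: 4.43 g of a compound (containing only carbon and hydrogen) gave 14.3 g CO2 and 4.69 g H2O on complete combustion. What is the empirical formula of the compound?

mol C = 14.3 / 44.01 = 0.3249; mass C = 0.3249 × 12.01 = 3.902 g
mol H = 2 × (4.69 / 18.02) = 0.5205; mass H = 0.5205 × 1.008 = 0.5247 g
Divide by the smallest (0.3249 mol C): C 1.000, H 1.602
Scaling by 5: C 5.00, H 8.01 → C5H8

C5H8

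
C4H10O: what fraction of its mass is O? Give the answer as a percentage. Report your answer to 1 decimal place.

21.6%

Molar mass = 4(12.01) + 10(1.008) + 1(16.00) = 74.120 g/mol
Mass of O per mole = 1 × 16.00 = 16.000 g
% O = 16.000 / 74.120 × 100 = 21.6%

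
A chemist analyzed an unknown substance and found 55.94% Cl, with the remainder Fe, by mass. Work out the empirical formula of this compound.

Assume 100 g: 55.94 g Cl, 44.06 g Fe.
Moles — Cl: 55.94 / 35.45 = 1.578 mol; Fe: 44.06 / 55.85 = 0.7889 mol
Smallest is Fe at 0.7889 mol; normalising gives Cl 2.000, Fe 1.000
Ratio ≈ 2:1, so the empirical formula is Cl2Fe

Cl2Fe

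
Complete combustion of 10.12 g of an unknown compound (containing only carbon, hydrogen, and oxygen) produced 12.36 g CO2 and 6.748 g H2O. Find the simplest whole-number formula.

C3H8O4

mol C = 12.36 / 44.01 = 0.2808; mass C = 0.2808 × 12.01 = 3.373 g
mol H = 2 × (6.748 / 18.02) = 0.7489; mass H = 0.7489 × 1.008 = 0.7549 g
mass O = 10.12 − (4.128) = 5.992 g → mol O = 0.3745
Ratios (÷ 0.2808): C 1.000, H 2.667, O 1.333
Multiply by 3: C 3.00, H 8.00, O 4.00 → C3H8O4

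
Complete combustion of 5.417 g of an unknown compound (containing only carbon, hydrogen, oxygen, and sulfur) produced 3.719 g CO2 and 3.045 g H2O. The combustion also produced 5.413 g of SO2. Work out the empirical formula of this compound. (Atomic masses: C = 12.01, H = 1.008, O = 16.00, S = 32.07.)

CH4OS

mol C = 3.719 / 44.01 = 0.08450; mass C = 0.08450 × 12.01 = 1.015 g
mol H = 2 × (3.045 / 18.02) = 0.3380; mass H = 0.3380 × 1.008 = 0.3407 g
mol S = 5.413 / 64.07 = 0.08449; mass S = 2.709 g
mass O = 5.417 − (4.065) = 1.352 g → mol O = 0.08450
Ratios (÷ 0.08449): C 1.000, H 4.000, O 1.000, S 1.000
Ratio ≈ 1:4:1:1, so the empirical formula is CH4OS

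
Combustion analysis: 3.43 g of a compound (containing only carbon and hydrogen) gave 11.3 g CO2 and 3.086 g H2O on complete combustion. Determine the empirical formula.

C3H4

mol C = 11.3 / 44.01 = 0.2568; mass C = 0.2568 × 12.01 = 3.084 g
mol H = 2 × (3.086 / 18.02) = 0.3425; mass H = 0.3425 × 1.008 = 0.3452 g
Smallest is C at 0.2568 mol; normalising gives C 1.000, H 1.334
Scaling by 3: C 3.00, H 4.00 → C3H4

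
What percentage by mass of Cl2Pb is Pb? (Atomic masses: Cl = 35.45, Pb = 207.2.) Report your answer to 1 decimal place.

Molar mass = 2(35.45) + 1(207.2) = 278.100 g/mol
Mass of Pb per mole = 1 × 207.2 = 207.200 g
% Pb = 207.200 / 278.100 × 100 = 74.5%

74.5%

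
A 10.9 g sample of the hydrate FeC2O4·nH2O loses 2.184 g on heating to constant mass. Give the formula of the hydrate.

Mass of anhydrous FeC2O4 = 10.9 − 2.184 = 8.716 g
mol H2O = 2.184 / 18.02 = 0.1212
Molar mass of FeC2O4 = 143.87 g/mol → mol FeC2O4 = 8.716 / 143.87 = 0.06058
n = 0.1212 / 0.06058 = 2.00 ≈ 2 → FeC2O4·2H2O

FeC2O4·2H2O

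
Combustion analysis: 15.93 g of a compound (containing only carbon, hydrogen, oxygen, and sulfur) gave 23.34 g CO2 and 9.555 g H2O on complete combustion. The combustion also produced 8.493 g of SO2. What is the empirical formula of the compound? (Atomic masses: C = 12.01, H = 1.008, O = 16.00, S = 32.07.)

C4H8O2S

mol C = 23.34 / 44.01 = 0.5303; mass C = 0.5303 × 12.01 = 6.369 g
mol H = 2 × (9.555 / 18.02) = 1.060; mass H = 1.060 × 1.008 = 1.069 g
mol S = 8.493 / 64.07 = 0.1326; mass S = 4.251 g
mass O = 15.93 − (11.69) = 4.241 g → mol O = 0.2650
Ratios (÷ 0.1326): C 4.001, H 8.000, O 1.999, S 1.000
≈ 4:8:2:1 → C4H8O2S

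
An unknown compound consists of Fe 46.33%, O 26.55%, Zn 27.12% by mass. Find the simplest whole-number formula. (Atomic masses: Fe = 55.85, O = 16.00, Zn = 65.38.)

Assume 100 g: 46.33 g Fe, 26.55 g O, 27.12 g Zn.
n(Fe) = 46.33/55.85 = 0.8295, n(O) = 26.55/16.00 = 1.659, n(Zn) = 27.12/65.38 = 0.4148
Divide by the smallest (0.4148 mol Zn): Fe 2.000, O 4.000, Zn 1.000
≈ 2:4:1 → Fe2O4Zn

Fe2O4Zn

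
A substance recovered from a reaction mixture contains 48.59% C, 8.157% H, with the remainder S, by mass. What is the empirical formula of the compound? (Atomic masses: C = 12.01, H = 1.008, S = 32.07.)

Assume 100 g: 48.59 g C, 8.157 g H, 43.253 g S.
Moles — C: 48.59 / 12.01 = 4.046 mol; H: 8.157 / 1.008 = 8.092 mol; S: 43.253 / 32.07 = 1.349 mol
Ratios (÷ 1.349): C 3.000, H 6.000, S 1.000
≈ 3:6:1 → C3H6S

C3H6S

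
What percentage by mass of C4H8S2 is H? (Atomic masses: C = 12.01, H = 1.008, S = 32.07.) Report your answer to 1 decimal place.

Molar mass = 4(12.01) + 8(1.008) + 2(32.07) = 120.244 g/mol
Mass of H per mole = 8 × 1.008 = 8.064 g
% H = 8.064 / 120.244 × 100 = 6.7%

6.7%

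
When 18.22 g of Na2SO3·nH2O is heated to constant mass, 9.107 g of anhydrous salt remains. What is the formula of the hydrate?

Mass of water lost = 18.22 − 9.107 = 9.113 g → 9.113 / 18.02 = 0.5057 mol H2O
Molar mass of Na2SO3 = 126.05 g/mol → mol Na2SO3 = 9.107 / 126.05 = 0.07225
n = 0.5057 / 0.07225 = 7.00 ≈ 7 → Na2SO3·7H2O

Na2SO3·7H2O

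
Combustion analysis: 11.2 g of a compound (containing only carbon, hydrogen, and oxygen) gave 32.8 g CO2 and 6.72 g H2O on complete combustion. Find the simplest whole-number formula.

mol C = 32.8 / 44.01 = 0.7453; mass C = 0.7453 × 12.01 = 8.951 g
mol H = 2 × (6.72 / 18.02) = 0.7458; mass H = 0.7458 × 1.008 = 0.7518 g
mass O = 11.2 − (9.703) = 1.497 g → mol O = 0.09358
Ratios (÷ 0.09358): C 7.964, H 7.970, O 1.000
≈ 8:8:1 → C8H8O

C8H8O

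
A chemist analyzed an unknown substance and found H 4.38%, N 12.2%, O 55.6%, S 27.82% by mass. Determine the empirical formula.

Assume 100 g: 4.38 g H, 12.2 g N, 55.6 g O, 27.82 g S.
n(H) = 4.38/1.008 = 4.345, n(N) = 12.2/14.01 = 0.8708, n(O) = 55.6/16.00 = 3.475, n(S) = 27.82/32.07 = 0.8675
Ratios (÷ 0.8675): H 5.009, N 1.004, O 4.006, S 1.000
Ratio ≈ 5:1:4:1, so the empirical formula is H5NO4S

H5NO4S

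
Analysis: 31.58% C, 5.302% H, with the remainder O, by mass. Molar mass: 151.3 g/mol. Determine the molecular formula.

Assume 100 g: 31.58 g C, 5.302 g H, 63.118 g O.
C: 31.58 g ÷ 12.01 g/mol = 2.629 mol
H: 5.302 g ÷ 1.008 g/mol = 5.26 mol
O: 63.118 g ÷ 16.00 g/mol = 3.945 mol
Ratios (÷ 2.629): C 1.000, H 2.000, O 1.500
Multiply by 2: C 2.00, H 4.00, O 3.00 → C2H4O3
Empirical-formula mass = 76.05 g/mol
n = 151.3 / 76.05 = 1.99 ≈ 2
Molecular formula = (C2H4O3)×2 = C4H8O6

C4H8O6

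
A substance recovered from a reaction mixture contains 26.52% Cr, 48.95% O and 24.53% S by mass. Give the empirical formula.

Assume 100 g: 26.52 g Cr, 48.95 g O, 24.53 g S.
Cr: 26.52 g ÷ 52.00 g/mol = 0.51 mol
O: 48.95 g ÷ 16.00 g/mol = 3.059 mol
S: 24.53 g ÷ 32.07 g/mol = 0.7649 mol
Divide by the smallest (0.51 mol Cr): Cr 1.000, O 5.999, S 1.500
Multiply by 2: Cr 2.00, O 12.00, S 3.00 → Cr2O12S3

Cr2O12S3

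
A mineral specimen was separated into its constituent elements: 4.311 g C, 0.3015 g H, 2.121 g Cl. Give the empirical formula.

n(C) = 4.311/12.01 = 0.359, n(H) = 0.3015/1.008 = 0.2991, n(Cl) = 2.121/35.45 = 0.05983
Divide by the smallest (0.05983 mol Cl): C 5.999, H 4.999, Cl 1.000
≈ 6:5:1 → C6H5Cl

C6H5Cl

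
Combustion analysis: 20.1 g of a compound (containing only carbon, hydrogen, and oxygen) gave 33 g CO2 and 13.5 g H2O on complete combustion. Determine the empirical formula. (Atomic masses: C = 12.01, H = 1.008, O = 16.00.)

C5H10O4

mol C = 33 / 44.01 = 0.7498; mass C = 0.7498 × 12.01 = 9.005 g
mol H = 2 × (13.5 / 18.02) = 1.498; mass H = 1.498 × 1.008 = 1.510 g
mass O = 20.1 − (10.52) = 9.584 g → mol O = 0.5990
Smallest is O at 0.599 mol; normalising gives C 1.252, H 2.501, O 1.000
Scaling by 4: C 5.01, H 10.01, O 4.00 → C5H10O4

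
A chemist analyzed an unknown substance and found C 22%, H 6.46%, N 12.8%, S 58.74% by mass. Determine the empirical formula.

Assume 100 g: 22 g C, 6.46 g H, 12.8 g N, 58.74 g S.
C: 22 g ÷ 12.01 g/mol = 1.832 mol
H: 6.46 g ÷ 1.008 g/mol = 6.409 mol
N: 12.8 g ÷ 14.01 g/mol = 0.9136 mol
S: 58.74 g ÷ 32.07 g/mol = 1.832 mol
Divide by the smallest (0.9136 mol N): C 2.005, H 7.015, N 1.000, S 2.005
→ C2H7NS2

C2H7NS2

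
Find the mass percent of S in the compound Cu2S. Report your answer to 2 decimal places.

20.15%

Molar mass = 2(63.55) + 1(32.07) = 159.170 g/mol
Mass of S per mole = 1 × 32.07 = 32.070 g
% S = 32.070 / 159.170 × 100 = 20.15%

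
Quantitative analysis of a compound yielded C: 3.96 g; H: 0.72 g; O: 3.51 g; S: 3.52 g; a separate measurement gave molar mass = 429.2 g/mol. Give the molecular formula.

C12H26O8S4

Moles — C: 3.96 / 12.01 = 0.3297 mol; H: 0.72 / 1.008 = 0.7143 mol; O: 3.51 / 16.00 = 0.2194 mol; S: 3.52 / 32.07 = 0.1098 mol
Ratios (÷ 0.1098): C 3.004, H 6.508, O 1.999, S 1.000
Multiply by 2: C 6.01, H 13.02, O 4.00, S 2.00 → C6H13O4S2
Empirical-formula mass = 213.30 g/mol
n = 429.2 / 213.30 = 2.01 ≈ 2
Molecular formula = (C6H13O4S2)×2 = C12H26O8S4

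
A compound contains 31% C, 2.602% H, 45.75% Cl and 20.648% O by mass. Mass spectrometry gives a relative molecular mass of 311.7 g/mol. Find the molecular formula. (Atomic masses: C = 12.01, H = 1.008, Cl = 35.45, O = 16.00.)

C8H8Cl4O4

Assume 100 g: 31 g C, 2.602 g H, 45.75 g Cl, 20.648 g O.
n(C) = 31/12.01 = 2.581, n(H) = 2.602/1.008 = 2.581, n(Cl) = 45.75/35.45 = 1.291, n(O) = 20.648/16.00 = 1.29
Divide by the smallest (1.29 mol O): C 2.000, H 2.000, Cl 1.000, O 1.000
Ratio ≈ 2:2:1:1, so the empirical formula is C2H2ClO
Empirical-formula mass = 77.49 g/mol
n = 311.7 / 77.49 = 4.02 ≈ 4
Molecular formula = (C2H2ClO)×4 = C8H8Cl4O4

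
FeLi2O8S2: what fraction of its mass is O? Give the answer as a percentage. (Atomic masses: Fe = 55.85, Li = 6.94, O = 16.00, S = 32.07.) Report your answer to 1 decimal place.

48.9%

Molar mass = 1(55.85) + 2(6.94) + 8(16.00) + 2(32.07) = 261.870 g/mol
Mass of O per mole = 8 × 16.00 = 128.000 g
% O = 128.000 / 261.870 × 100 = 48.9%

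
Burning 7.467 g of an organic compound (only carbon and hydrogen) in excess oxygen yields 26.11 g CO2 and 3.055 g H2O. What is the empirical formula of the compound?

C7H4

mol C = 26.11 / 44.01 = 0.5933; mass C = 0.5933 × 12.01 = 7.125 g
mol H = 2 × (3.055 / 18.02) = 0.3391; mass H = 0.3391 × 1.008 = 0.3418 g
Smallest is H at 0.3391 mol; normalising gives C 1.750, H 1.000
×4: C 7.00, H 4.00 → C7H4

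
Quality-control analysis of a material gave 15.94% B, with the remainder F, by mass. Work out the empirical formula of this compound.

Assume 100 g: 15.94 g B, 84.06 g F.
Moles — B: 15.94 / 10.81 = 1.475 mol; F: 84.06 / 19.00 = 4.424 mol
Divide by the smallest (1.475 mol B): B 1.000, F 3.000
→ BF3

BF3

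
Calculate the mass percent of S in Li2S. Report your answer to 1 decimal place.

69.8%

Molar mass = 2(6.94) + 1(32.07) = 45.950 g/mol
Mass of S per mole = 1 × 32.07 = 32.070 g
% S = 32.070 / 45.950 × 100 = 69.8%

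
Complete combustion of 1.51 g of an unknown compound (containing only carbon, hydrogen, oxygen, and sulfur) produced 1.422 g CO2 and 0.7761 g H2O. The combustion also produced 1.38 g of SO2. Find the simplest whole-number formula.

mol C = 1.422 / 44.01 = 0.03231; mass C = 0.03231 × 12.01 = 0.3881 g
mol H = 2 × (0.7761 / 18.02) = 0.08614; mass H = 0.08614 × 1.008 = 0.08683 g
mol S = 1.38 / 64.07 = 0.02154; mass S = 0.6908 g
mass O = 1.51 − (1.166) = 0.3444 g → mol O = 0.02152
Divide by the smallest (0.02152 mol O): C 1.501, H 4.002, O 1.000, S 1.001
Multiply by 2: C 3.00, H 8.00, O 2.00, S 2.00 → C3H8O2S2

C3H8O2S2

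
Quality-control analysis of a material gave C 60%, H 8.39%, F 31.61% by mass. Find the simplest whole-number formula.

C3H5F

Assume 100 g: 60 g C, 8.39 g H, 31.61 g F.
Moles — C: 60 / 12.01 = 4.996 mol; H: 8.39 / 1.008 = 8.323 mol; F: 31.61 / 19.00 = 1.664 mol
Divide by the smallest (1.664 mol F): C 3.003, H 5.003, F 1.000
→ C3H5F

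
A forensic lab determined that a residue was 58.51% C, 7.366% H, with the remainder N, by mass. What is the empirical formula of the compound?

C2H3N

Assume 100 g: 58.51 g C, 7.366 g H, 34.124 g N.
C: 58.51 g ÷ 12.01 g/mol = 4.872 mol
H: 7.366 g ÷ 1.008 g/mol = 7.308 mol
N: 34.124 g ÷ 14.01 g/mol = 2.436 mol
Divide by the smallest (2.436 mol N): C 2.000, H 3.000, N 1.000
→ C2H3N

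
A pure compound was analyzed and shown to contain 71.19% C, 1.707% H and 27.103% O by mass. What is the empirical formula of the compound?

C7H2O2

Assume 100 g: 71.19 g C, 1.707 g H, 27.103 g O.
Moles — C: 71.19 / 12.01 = 5.928 mol; H: 1.707 / 1.008 = 1.693 mol; O: 27.103 / 16.00 = 1.694 mol
Divide by the smallest (1.693 mol H): C 3.500, H 1.000, O 1.000
×2: C 7.00, H 2.00, O 2.00 → C7H2O2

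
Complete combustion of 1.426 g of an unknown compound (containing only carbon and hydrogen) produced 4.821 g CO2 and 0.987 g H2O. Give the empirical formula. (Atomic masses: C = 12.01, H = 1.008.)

CH

mol C = 4.821 / 44.01 = 0.1095; mass C = 0.1095 × 12.01 = 1.316 g
mol H = 2 × (0.987 / 18.02) = 0.1095; mass H = 0.1095 × 1.008 = 0.1104 g
Ratios (÷ 0.1095): C 1.000, H 1.000
Ratio ≈ 1:1, so the empirical formula is CH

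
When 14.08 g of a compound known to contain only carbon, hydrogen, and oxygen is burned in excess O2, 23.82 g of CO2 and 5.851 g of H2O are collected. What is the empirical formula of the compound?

C5H6O4

mol C = 23.82 / 44.01 = 0.5412; mass C = 0.5412 × 12.01 = 6.500 g
mol H = 2 × (5.851 / 18.02) = 0.6494; mass H = 0.6494 × 1.008 = 0.6546 g
mass O = 14.08 − (7.155) = 6.925 g → mol O = 0.4328
Divide by the smallest (0.4328 mol O): C 1.250, H 1.500, O 1.000
Multiply by 4: C 5.00, H 6.00, O 4.00 → C5H6O4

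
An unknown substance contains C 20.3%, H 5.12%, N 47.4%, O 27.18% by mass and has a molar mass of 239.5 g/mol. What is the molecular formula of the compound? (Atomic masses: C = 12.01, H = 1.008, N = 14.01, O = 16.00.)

Assume 100 g: 20.3 g C, 5.12 g H, 47.4 g N, 27.18 g O.
n(C) = 20.3/12.01 = 1.69, n(H) = 5.12/1.008 = 5.079, n(N) = 47.4/14.01 = 3.383, n(O) = 27.18/16.00 = 1.699
Smallest is C at 1.69 mol; normalising gives C 1.000, H 3.005, N 2.002, O 1.005
→ CH3N2O
Empirical-formula mass = 59.05 g/mol
n = 239.5 / 59.05 = 4.06 ≈ 4
Molecular formula = (CH3N2O)×4 = C4H12N8O4

C4H12N8O4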